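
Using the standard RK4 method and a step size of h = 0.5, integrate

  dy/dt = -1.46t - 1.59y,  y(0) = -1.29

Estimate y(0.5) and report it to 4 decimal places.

RK4: k1 = f(t_n, y_n); k2 = f(t_n + h/2, y_n + (h/2)·k1); k3 = f(t_n + h/2, y_n + (h/2)·k2); k4 = f(t_n + h, y_n + h·k3); y_{n+1} = y_n + (h/6)·(k1 + 2k2 + 2k3 + k4).
t=0.000000, y=-1.290000:
  k1 = f(0.000000, -1.290000) = 2.051100
  k2 = f(0.250000, -0.777225) = 0.870788
  k3 = f(0.250000, -1.072303) = 1.339962
  k4 = f(0.500000, -0.620019) = 0.255830
  y ← -1.290000 + (0.5/6)·(k1 + 2k2 + 2k3 + k4) = -0.729298
y(0.5) ≈ -0.7293

-0.7293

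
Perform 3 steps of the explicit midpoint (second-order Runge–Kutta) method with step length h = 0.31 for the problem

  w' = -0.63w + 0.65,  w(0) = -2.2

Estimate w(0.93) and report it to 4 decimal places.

Midpoint: k1 = f(t_n, w_n); k2 = f(t_n + h/2, w_n + (h/2)·k1); w_{n+1} = w_n + h·k2.
t=0.000000, w=-2.200000:
  k1 = f(0.000000, -2.200000) = 2.036000
  k2 = f(0.155000, -1.884420) = 1.837185
  w ← -2.200000 + 0.31·1.837185 = -1.630473
t=0.310000, w=-1.630473:
  k1 = f(0.310000, -1.630473) = 1.677198
  k2 = f(0.465000, -1.370507) = 1.513419
  w ← -1.630473 + 0.31·1.513419 = -1.161313
t=0.620000, w=-1.161313:
  k1 = f(0.620000, -1.161313) = 1.381627
  k2 = f(0.775000, -0.947161) = 1.246711
  w ← -1.161313 + 0.31·1.246711 = -0.774832
w(0.93) ≈ -0.7748

-0.7748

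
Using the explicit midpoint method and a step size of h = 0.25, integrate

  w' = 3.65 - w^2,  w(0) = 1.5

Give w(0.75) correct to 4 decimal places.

1.8618

Midpoint: k1 = f(x_n, w_n); k2 = f(x_n + h/2, w_n + (h/2)·k1); w_{n+1} = w_n + h·k2.
x=0.000000, w=1.500000:
  k1 = f(0.000000, 1.500000) = 1.400000
  k2 = f(0.125000, 1.675000) = 0.844375
  w ← 1.500000 + 0.25·0.844375 = 1.711094
x=0.250000, w=1.711094:
  k1 = f(0.250000, 1.711094) = 0.722158
  k2 = f(0.375000, 1.801364) = 0.405089
  w ← 1.711094 + 0.25·0.405089 = 1.812366
x=0.500000, w=1.812366:
  k1 = f(0.500000, 1.812366) = 0.365329
  k2 = f(0.625000, 1.858032) = 0.197716
  w ← 1.812366 + 0.25·0.197716 = 1.861795
w(0.75) ≈ 1.8618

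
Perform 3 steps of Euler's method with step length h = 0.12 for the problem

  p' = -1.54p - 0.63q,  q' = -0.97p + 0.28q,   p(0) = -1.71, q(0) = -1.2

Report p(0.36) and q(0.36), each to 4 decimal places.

Euler on (p,q): p_{n+1} = p_n + h·p', q_{n+1} = q_n + h·q'.
0.000000: (-1.710000, -1.200000); f=(3.389400, 1.322700) → (-1.303272, -1.041276)
0.120000: (-1.303272, -1.041276); f=(2.663043, 0.972617) → (-0.983707, -0.924562)
0.240000: (-0.983707, -0.924562); f=(2.097383, 0.695318) → (-0.732021, -0.841124)
(p(0.36), q(0.36)) ≈ (-0.7320, -0.8411)

-0.7320, -0.8411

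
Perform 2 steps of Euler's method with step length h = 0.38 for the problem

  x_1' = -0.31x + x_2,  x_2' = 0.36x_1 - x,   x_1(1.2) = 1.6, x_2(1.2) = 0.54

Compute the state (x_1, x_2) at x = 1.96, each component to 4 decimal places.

1.5928, -0.0699

Euler on (x_1,x_2): x_1_{n+1} = x_1_n + h·x_1', x_2_{n+1} = x_2_n + h·x_2'.
1.200000: (1.600000, 0.540000); f=(0.168000, -0.624000) → (1.663840, 0.302880)
1.580000: (1.663840, 0.302880); f=(-0.186920, -0.981018) → (1.592810, -0.069907)
(x_1(1.96), x_2(1.96)) ≈ (1.5928, -0.0699)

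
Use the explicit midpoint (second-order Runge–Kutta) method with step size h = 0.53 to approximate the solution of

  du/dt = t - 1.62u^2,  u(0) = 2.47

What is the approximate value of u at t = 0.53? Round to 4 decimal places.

2.5914

Midpoint: k1 = f(t_n, u_n); k2 = f(t_n + h/2, u_n + (h/2)·k1); u_{n+1} = u_n + h·k2.
t=0.000000, u=2.470000:
  k1 = f(0.000000, 2.470000) = -9.883458
  k2 = f(0.265000, -0.149116) = 0.228978
  u ← 2.470000 + 0.53·0.228978 = 2.591358
u(0.53) ≈ 2.5914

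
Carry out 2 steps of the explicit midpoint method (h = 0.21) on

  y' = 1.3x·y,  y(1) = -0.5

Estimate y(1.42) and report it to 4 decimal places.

-0.9523

Midpoint: k1 = f(x_n, y_n); k2 = f(x_n + h/2, y_n + (h/2)·k1); y_{n+1} = y_n + h·k2.
x=1.000000, y=-0.500000:
  k1 = f(1.000000, -0.500000) = -0.650000
  k2 = f(1.105000, -0.568250) = -0.816291
  y ← -0.500000 + 0.21·(-0.816291) = -0.671421
x=1.210000, y=-0.671421:
  k1 = f(1.210000, -0.671421) = -1.056145
  k2 = f(1.315000, -0.782316) = -1.337370
  y ← -0.671421 + 0.21·(-1.337370) = -0.952269
y(1.42) ≈ -0.9523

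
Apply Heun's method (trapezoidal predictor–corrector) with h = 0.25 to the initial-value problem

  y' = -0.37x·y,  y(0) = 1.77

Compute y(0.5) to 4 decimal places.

Heun: k1 = f(x_n, y_n); k2 = f(x_n + h, y_n + h·k1); y_{n+1} = y_n + (h/2)·(k1 + k2).
x=0.000000, y=1.770000:
  k1 = f(0.000000, 1.770000) = 0.000000
  k2 = f(0.250000, 1.770000) = -0.163725
  y ← 1.770000 + (0.25/2)·(0.000000 + (-0.163725)) = 1.749534
x=0.250000, y=1.749534:
  k1 = f(0.250000, 1.749534) = -0.161832
  k2 = f(0.500000, 1.709076) = -0.316179
  y ← 1.749534 + (0.25/2)·(-0.161832 + (-0.316179)) = 1.689783
y(0.5) ≈ 1.6898

1.6898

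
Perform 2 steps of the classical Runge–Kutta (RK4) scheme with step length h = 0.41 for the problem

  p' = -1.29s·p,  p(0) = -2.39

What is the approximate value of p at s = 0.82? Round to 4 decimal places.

RK4: k1 = f(s_n, p_n); k2 = f(s_n + h/2, p_n + (h/2)·k1); k3 = f(s_n + h/2, p_n + (h/2)·k2); k4 = f(s_n + h, p_n + h·k3); p_{n+1} = p_n + (h/6)·(k1 + 2k2 + 2k3 + k4).
s=0.000000, p=-2.390000:
  k1 = f(0.000000, -2.390000) = 0.000000
  k2 = f(0.205000, -2.390000) = 0.632036
  k3 = f(0.205000, -2.260433) = 0.597771
  k4 = f(0.410000, -2.144914) = 1.134445
  p ← -2.390000 + (0.41/6)·(k1 + 2k2 + 2k3 + k4) = -2.144406
s=0.410000, p=-2.144406:
  k1 = f(0.410000, -2.144406) = 1.134176
  k2 = f(0.615000, -1.911900) = 1.516806
  k3 = f(0.615000, -1.833461) = 1.454576
  k4 = f(0.820000, -1.548030) = 1.637506
  p ← -2.144406 + (0.41/6)·(k1 + 2k2 + 2k3 + k4) = -1.548919
p(0.82) ≈ -1.5489

-1.5489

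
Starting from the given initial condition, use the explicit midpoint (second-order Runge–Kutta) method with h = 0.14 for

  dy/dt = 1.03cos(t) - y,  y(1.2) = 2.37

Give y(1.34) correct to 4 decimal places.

Midpoint: k1 = f(t_n, y_n); k2 = f(t_n + h/2, y_n + (h/2)·k1); y_{n+1} = y_n + h·k2.
t=1.200000, y=2.370000:
  k1 = f(1.200000, 2.370000) = -1.996772
  k2 = f(1.270000, 2.230226) = -1.925057
  y ← 2.370000 + 0.14·(-1.925057) = 2.100492
y(1.34) ≈ 2.1005

2.1005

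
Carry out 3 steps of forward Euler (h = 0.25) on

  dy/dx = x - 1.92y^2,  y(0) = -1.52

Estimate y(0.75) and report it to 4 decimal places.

-22.3777

Euler: y_{n+1} = y_n + h·f(x_n, y_n).
x=0.000000, y=-1.520000: f=-4.435968 → y ← -1.520000 + 0.25·(-4.435968) = -2.628992
x=0.250000, y=-2.628992: f=-13.020270 → y ← -2.628992 + 0.25·(-13.020270) = -5.884059
x=0.500000, y=-5.884059: f=-65.974540 → y ← -5.884059 + 0.25·(-65.974540) = -22.377694
y(0.75) ≈ -22.3777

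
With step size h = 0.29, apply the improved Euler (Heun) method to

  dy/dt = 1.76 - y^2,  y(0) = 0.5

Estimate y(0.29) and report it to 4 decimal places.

0.8466

Heun: k1 = f(t_n, y_n); k2 = f(t_n + h, y_n + h·k1); y_{n+1} = y_n + (h/2)·(k1 + k2).
t=0.000000, y=0.500000:
  k1 = f(0.000000, 0.500000) = 1.510000
  k2 = f(0.290000, 0.937900) = 0.880344
  y ← 0.500000 + (0.29/2)·(1.510000 + 0.880344) = 0.846600
y(0.29) ≈ 0.8466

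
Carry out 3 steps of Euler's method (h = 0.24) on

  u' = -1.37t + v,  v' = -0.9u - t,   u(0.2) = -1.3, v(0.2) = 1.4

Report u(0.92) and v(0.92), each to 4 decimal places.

Euler on (u,v): u_{n+1} = u_n + h·u', v_{n+1} = v_n + h·v'.
0.200000: (-1.300000, 1.400000); f=(1.126000, 0.970000) → (-1.029760, 1.632800)
0.440000: (-1.029760, 1.632800); f=(1.030000, 0.486784) → (-0.782560, 1.749628)
0.680000: (-0.782560, 1.749628); f=(0.818028, 0.024304) → (-0.586233, 1.755461)
(u(0.92), v(0.92)) ≈ (-0.5862, 1.7555)

-0.5862, 1.7555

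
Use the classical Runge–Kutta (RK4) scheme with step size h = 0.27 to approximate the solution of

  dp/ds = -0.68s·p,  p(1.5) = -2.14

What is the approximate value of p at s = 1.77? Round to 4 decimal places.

-1.5851

RK4: k1 = f(s_n, p_n); k2 = f(s_n + h/2, p_n + (h/2)·k1); k3 = f(s_n + h/2, p_n + (h/2)·k2); k4 = f(s_n + h, p_n + h·k3); p_{n+1} = p_n + (h/6)·(k1 + 2k2 + 2k3 + k4).
s=1.500000, p=-2.140000:
  k1 = f(1.500000, -2.140000) = 2.182800
  k2 = f(1.635000, -1.845322) = 2.051629
  k3 = f(1.635000, -1.863030) = 2.071317
  k4 = f(1.770000, -1.580744) = 1.902584
  p ← -2.140000 + (0.27/6)·(k1 + 2k2 + 2k3 + k4) = -1.585093
p(1.77) ≈ -1.5851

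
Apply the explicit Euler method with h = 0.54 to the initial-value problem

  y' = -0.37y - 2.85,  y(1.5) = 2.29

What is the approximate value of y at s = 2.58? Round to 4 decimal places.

-1.3042

Euler: y_{n+1} = y_n + h·f(s_n, y_n).
s=1.500000, y=2.290000: f=-3.697300 → y ← 2.290000 + 0.54·(-3.697300) = 0.293458
s=2.040000, y=0.293458: f=-2.958579 → y ← 0.293458 + 0.54·(-2.958579) = -1.304175
y(2.58) ≈ -1.3042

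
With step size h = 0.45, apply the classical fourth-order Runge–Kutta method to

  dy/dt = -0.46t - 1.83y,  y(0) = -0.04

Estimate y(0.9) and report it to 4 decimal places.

RK4: k1 = f(t_n, y_n); k2 = f(t_n + h/2, y_n + (h/2)·k1); k3 = f(t_n + h/2, y_n + (h/2)·k2); k4 = f(t_n + h, y_n + h·k3); y_{n+1} = y_n + (h/6)·(k1 + 2k2 + 2k3 + k4).
t=0.000000, y=-0.040000:
  k1 = f(0.000000, -0.040000) = 0.073200
  k2 = f(0.225000, -0.023530) = -0.060440
  k3 = f(0.225000, -0.053599) = -0.005414
  k4 = f(0.450000, -0.042436) = -0.129342
  y ← -0.040000 + (0.45/6)·(k1 + 2k2 + 2k3 + k4) = -0.054089
t=0.450000, y=-0.054089:
  k1 = f(0.450000, -0.054089) = -0.108018
  k2 = f(0.675000, -0.078393) = -0.167041
  k3 = f(0.675000, -0.091673) = -0.142738
  k4 = f(0.900000, -0.118321) = -0.197473
  y ← -0.054089 + (0.45/6)·(k1 + 2k2 + 2k3 + k4) = -0.123467
y(0.9) ≈ -0.1235

-0.1235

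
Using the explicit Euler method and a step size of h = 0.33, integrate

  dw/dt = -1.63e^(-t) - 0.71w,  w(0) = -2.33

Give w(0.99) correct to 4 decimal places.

-1.9355

Euler: w_{n+1} = w_n + h·f(t_n, w_n).
t=0.000000, w=-2.330000: f=0.024300 → w ← -2.330000 + 0.33·0.024300 = -2.321981
t=0.330000, w=-2.321981: f=0.476761 → w ← -2.321981 + 0.33·0.476761 = -2.164650
t=0.660000, w=-2.164650: f=0.694434 → w ← -2.164650 + 0.33·0.694434 = -1.935487
w(0.99) ≈ -1.9355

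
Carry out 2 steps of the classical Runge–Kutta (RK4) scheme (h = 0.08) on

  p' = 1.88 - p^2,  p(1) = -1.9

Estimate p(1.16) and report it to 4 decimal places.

-2.2887

RK4: k1 = f(x_n, p_n); k2 = f(x_n + h/2, p_n + (h/2)·k1); k3 = f(x_n + h/2, p_n + (h/2)·k2); k4 = f(x_n + h, p_n + h·k3); p_{n+1} = p_n + (h/6)·(k1 + 2k2 + 2k3 + k4).
x=1.000000, p=-1.900000:
  k1 = f(1.000000, -1.900000) = -1.730000
  k2 = f(1.040000, -1.969200) = -1.997749
  k3 = f(1.040000, -1.979910) = -2.040043
  k4 = f(1.080000, -2.063203) = -2.376809
  p ← -1.900000 + (0.08/6)·(k1 + 2k2 + 2k3 + k4) = -2.062432
x=1.080000, p=-2.062432:
  k1 = f(1.080000, -2.062432) = -2.373625
  k2 = f(1.120000, -2.157377) = -2.774275
  k3 = f(1.120000, -2.173403) = -2.843680
  k4 = f(1.160000, -2.289926) = -3.363763
  p ← -2.062432 + (0.08/6)·(k1 + 2k2 + 2k3 + k4) = -2.288743
p(1.16) ≈ -2.2887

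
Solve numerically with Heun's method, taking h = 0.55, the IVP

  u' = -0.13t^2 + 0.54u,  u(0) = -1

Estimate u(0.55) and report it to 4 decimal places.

-1.3519

Heun: k1 = f(t_n, u_n); k2 = f(t_n + h, u_n + h·k1); u_{n+1} = u_n + (h/2)·(k1 + k2).
t=0.000000, u=-1.000000:
  k1 = f(0.000000, -1.000000) = -0.540000
  k2 = f(0.550000, -1.297000) = -0.739705
  u ← -1.000000 + (0.55/2)·(-0.540000 + (-0.739705)) = -1.351919
u(0.55) ≈ -1.3519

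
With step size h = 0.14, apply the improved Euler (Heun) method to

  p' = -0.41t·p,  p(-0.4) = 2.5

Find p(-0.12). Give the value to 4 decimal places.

Heun: k1 = f(t_n, p_n); k2 = f(t_n + h, p_n + h·k1); p_{n+1} = p_n + (h/2)·(k1 + k2).
t=-0.400000, p=2.500000:
  k1 = f(-0.400000, 2.500000) = 0.410000
  k2 = f(-0.260000, 2.557400) = 0.272619
  p ← 2.500000 + (0.14/2)·(0.410000 + 0.272619) = 2.547783
t=-0.260000, p=2.547783:
  k1 = f(-0.260000, 2.547783) = 0.271594
  k2 = f(-0.120000, 2.585806) = 0.127222
  p ← 2.547783 + (0.14/2)·(0.271594 + 0.127222) = 2.575700
p(-0.12) ≈ 2.5757

2.5757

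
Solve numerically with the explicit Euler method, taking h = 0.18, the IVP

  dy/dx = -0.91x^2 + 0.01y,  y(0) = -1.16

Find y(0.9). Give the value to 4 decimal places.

Euler: y_{n+1} = y_n + h·f(x_n, y_n).
x=0.000000, y=-1.160000: f=-0.011600 → y ← -1.160000 + 0.18·(-0.011600) = -1.162088
x=0.180000, y=-1.162088: f=-0.041105 → y ← -1.162088 + 0.18·(-0.041105) = -1.169487
x=0.360000, y=-1.169487: f=-0.129631 → y ← -1.169487 + 0.18·(-0.129631) = -1.192820
x=0.540000, y=-1.192820: f=-0.277284 → y ← -1.192820 + 0.18·(-0.277284) = -1.242732
x=0.720000, y=-1.242732: f=-0.484171 → y ← -1.242732 + 0.18·(-0.484171) = -1.329882
y(0.9) ≈ -1.3299

-1.3299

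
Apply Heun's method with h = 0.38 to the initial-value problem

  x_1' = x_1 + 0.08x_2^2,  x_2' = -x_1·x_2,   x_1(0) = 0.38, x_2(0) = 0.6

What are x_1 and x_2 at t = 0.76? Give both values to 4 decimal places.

0.8259, 0.3913

Heun on (x_1,x_2): k1 = f(t_n, state_n); k2 = f(t_n + h, state_n + h·k1); state_{n+1} = state_n + (h/2)·(k1 + k2).
0.000000: (0.380000, 0.600000)
  k1 = (0.408800, -0.228000)
  predictor → (0.535344, 0.513360)
  k2 = (0.556427, -0.274824)
  → (0.563393, 0.504463)
0.380000: (0.563393, 0.504463)
  k1 = (0.583752, -0.284211)
  predictor → (0.785219, 0.396463)
  k2 = (0.797793, -0.311310)
  → (0.825887, 0.391314)
(x_1(0.76), x_2(0.76)) ≈ (0.8259, 0.3913)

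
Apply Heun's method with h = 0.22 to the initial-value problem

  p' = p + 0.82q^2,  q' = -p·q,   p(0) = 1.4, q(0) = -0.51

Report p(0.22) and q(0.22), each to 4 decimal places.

1.7817, -0.3633

Heun on (p,q): k1 = f(x_n, state_n); k2 = f(x_n + h, state_n + h·k1); state_{n+1} = state_n + (h/2)·(k1 + k2).
0.000000: (1.400000, -0.510000)
  k1 = (1.613282, 0.714000)
  predictor → (1.754922, -0.352920)
  k2 = (1.857055, 0.619347)
  → (1.781737, -0.363332)
(p(0.22), q(0.22)) ≈ (1.7817, -0.3633)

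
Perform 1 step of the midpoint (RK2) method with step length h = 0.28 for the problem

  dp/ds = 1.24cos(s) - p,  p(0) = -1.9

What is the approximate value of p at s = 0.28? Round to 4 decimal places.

-1.1473

Midpoint: k1 = f(s_n, p_n); k2 = f(s_n + h/2, p_n + (h/2)·k1); p_{n+1} = p_n + h·k2.
s=0.000000, p=-1.900000:
  k1 = f(0.000000, -1.900000) = 3.140000
  k2 = f(0.140000, -1.460400) = 2.688268
  p ← -1.900000 + 0.28·2.688268 = -1.147285
p(0.28) ≈ -1.1473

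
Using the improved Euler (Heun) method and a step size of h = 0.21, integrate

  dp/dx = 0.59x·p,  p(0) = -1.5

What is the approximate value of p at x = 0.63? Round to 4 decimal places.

Heun: k1 = f(x_n, p_n); k2 = f(x_n + h, p_n + h·k1); p_{n+1} = p_n + (h/2)·(k1 + k2).
x=0.000000, p=-1.500000:
  k1 = f(0.000000, -1.500000) = 0.000000
  k2 = f(0.210000, -1.500000) = -0.185850
  p ← -1.500000 + (0.21/2)·(0.000000 + (-0.185850)) = -1.519514
x=0.210000, p=-1.519514:
  k1 = f(0.210000, -1.519514) = -0.188268
  k2 = f(0.420000, -1.559050) = -0.386333
  p ← -1.519514 + (0.21/2)·(-0.188268 + (-0.386333)) = -1.579847
x=0.420000, p=-1.579847:
  k1 = f(0.420000, -1.579847) = -0.391486
  k2 = f(0.630000, -1.662059) = -0.617787
  p ← -1.579847 + (0.21/2)·(-0.391486 + (-0.617787)) = -1.685821
p(0.63) ≈ -1.6858

-1.6858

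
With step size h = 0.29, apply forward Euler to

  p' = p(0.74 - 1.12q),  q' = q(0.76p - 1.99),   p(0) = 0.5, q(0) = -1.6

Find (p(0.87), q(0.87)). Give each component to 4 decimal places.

1.7911, -0.3708

Euler on (p,q): p_{n+1} = p_n + h·p', q_{n+1} = q_n + h·q'.
0.000000: (0.500000, -1.600000); f=(1.266000, 2.576000) → (0.867140, -0.852960)
0.290000: (0.867140, -0.852960); f=(1.470076, 1.135267) → (1.293462, -0.523732)
0.580000: (1.293462, -0.523732); f=(1.715881, 0.527382) → (1.791067, -0.370792)
(p(0.87), q(0.87)) ≈ (1.7911, -0.3708)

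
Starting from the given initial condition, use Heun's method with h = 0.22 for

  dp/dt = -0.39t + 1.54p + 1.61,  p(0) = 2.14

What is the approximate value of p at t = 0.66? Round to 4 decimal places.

7.5083

Heun: k1 = f(t_n, p_n); k2 = f(t_n + h, p_n + h·k1); p_{n+1} = p_n + (h/2)·(k1 + k2).
t=0.000000, p=2.140000:
  k1 = f(0.000000, 2.140000) = 4.905600
  k2 = f(0.220000, 3.219232) = 6.481817
  p ← 2.140000 + (0.22/2)·(4.905600 + 6.481817) = 3.392616
t=0.220000, p=3.392616:
  k1 = f(0.220000, 3.392616) = 6.748828
  k2 = f(0.440000, 4.877358) = 8.949532
  p ← 3.392616 + (0.22/2)·(6.748828 + 8.949532) = 5.119436
t=0.440000, p=5.119436:
  k1 = f(0.440000, 5.119436) = 9.322331
  k2 = f(0.660000, 7.170348) = 12.394936
  p ← 5.119436 + (0.22/2)·(9.322331 + 12.394936) = 7.508335
p(0.66) ≈ 7.5083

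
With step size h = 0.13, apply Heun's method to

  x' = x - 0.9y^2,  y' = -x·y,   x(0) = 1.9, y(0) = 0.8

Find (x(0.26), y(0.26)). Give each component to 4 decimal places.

2.3529, 0.4672

Heun on (x,y): k1 = f(t_n, state_n); k2 = f(t_n + h, state_n + h·k1); state_{n+1} = state_n + (h/2)·(k1 + k2).
0.000000: (1.900000, 0.800000)
  k1 = (1.324000, -1.520000)
  predictor → (2.072120, 0.602400)
  k2 = (1.745523, -1.248245)
  → (2.099519, 0.620064)
0.130000: (2.099519, 0.620064)
  k1 = (1.753487, -1.301836)
  predictor → (2.327472, 0.450825)
  k2 = (2.144553, -1.049284)
  → (2.352892, 0.467241)
(x(0.26), y(0.26)) ≈ (2.3529, 0.4672)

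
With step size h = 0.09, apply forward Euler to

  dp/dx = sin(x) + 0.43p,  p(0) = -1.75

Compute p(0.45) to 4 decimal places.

Euler: p_{n+1} = p_n + h·f(x_n, p_n).
x=0.000000, p=-1.750000: f=-0.752500 → p ← -1.750000 + 0.09·(-0.752500) = -1.817725
x=0.090000, p=-1.817725: f=-0.691743 → p ← -1.817725 + 0.09·(-0.691743) = -1.879982
x=0.180000, p=-1.879982: f=-0.629363 → p ← -1.879982 + 0.09·(-0.629363) = -1.936625
x=0.270000, p=-1.936625: f=-0.566017 → p ← -1.936625 + 0.09·(-0.566017) = -1.987566
x=0.360000, p=-1.987566: f=-0.502379 → p ← -1.987566 + 0.09·(-0.502379) = -2.032780
p(0.45) ≈ -2.0328

-2.0328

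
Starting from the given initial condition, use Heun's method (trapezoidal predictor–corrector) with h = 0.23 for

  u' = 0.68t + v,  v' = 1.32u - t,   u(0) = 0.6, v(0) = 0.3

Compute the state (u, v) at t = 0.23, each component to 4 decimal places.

Heun on (u,v): k1 = f(t_n, state_n); k2 = f(t_n + h, state_n + h·k1); state_{n+1} = state_n + (h/2)·(k1 + k2).
0.000000: (0.600000, 0.300000)
  k1 = (0.300000, 0.792000)
  predictor → (0.669000, 0.482160)
  k2 = (0.638560, 0.653080)
  → (0.707934, 0.466184)
(u(0.23), v(0.23)) ≈ (0.7079, 0.4662)

0.7079, 0.4662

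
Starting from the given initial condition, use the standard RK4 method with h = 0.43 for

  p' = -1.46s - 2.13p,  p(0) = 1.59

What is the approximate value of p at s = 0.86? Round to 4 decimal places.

-0.0599

RK4: k1 = f(s_n, p_n); k2 = f(s_n + h/2, p_n + (h/2)·k1); k3 = f(s_n + h/2, p_n + (h/2)·k2); k4 = f(s_n + h, p_n + h·k3); p_{n+1} = p_n + (h/6)·(k1 + 2k2 + 2k3 + k4).
s=0.000000, p=1.590000:
  k1 = f(0.000000, 1.590000) = -3.386700
  k2 = f(0.215000, 0.861860) = -2.149661
  k3 = f(0.215000, 1.127823) = -2.716163
  k4 = f(0.430000, 0.422050) = -1.526766
  p ← 1.590000 + (0.43/6)·(k1 + 2k2 + 2k3 + k4) = 0.540434
s=0.430000, p=0.540434:
  k1 = f(0.430000, 0.540434) = -1.778923
  k2 = f(0.645000, 0.157965) = -1.278165
  k3 = f(0.645000, 0.265628) = -1.507488
  k4 = f(0.860000, -0.107786) = -1.026016
  p ← 0.540434 + (0.43/6)·(k1 + 2k2 + 2k3 + k4) = -0.059864
p(0.86) ≈ -0.0599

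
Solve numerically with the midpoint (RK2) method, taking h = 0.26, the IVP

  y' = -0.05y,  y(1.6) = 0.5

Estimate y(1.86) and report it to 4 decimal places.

0.4935

Midpoint: k1 = f(s_n, y_n); k2 = f(s_n + h/2, y_n + (h/2)·k1); y_{n+1} = y_n + h·k2.
s=1.600000, y=0.500000:
  k1 = f(1.600000, 0.500000) = -0.025000
  k2 = f(1.730000, 0.496750) = -0.024838
  y ← 0.500000 + 0.26·(-0.024838) = 0.493542
y(1.86) ≈ 0.4935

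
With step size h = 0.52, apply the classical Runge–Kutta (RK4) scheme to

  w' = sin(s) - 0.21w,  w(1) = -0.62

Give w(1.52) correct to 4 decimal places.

-0.0914

RK4: k1 = f(s_n, w_n); k2 = f(s_n + h/2, w_n + (h/2)·k1); k3 = f(s_n + h/2, w_n + (h/2)·k2); k4 = f(s_n + h, w_n + h·k3); w_{n+1} = w_n + (h/6)·(k1 + 2k2 + 2k3 + k4).
s=1.000000, w=-0.620000:
  k1 = f(1.000000, -0.620000) = 0.971671
  k2 = f(1.260000, -0.367366) = 1.029237
  k3 = f(1.260000, -0.352398) = 1.026094
  k4 = f(1.520000, -0.086431) = 1.016861
  w ← -0.620000 + (0.52/6)·(k1 + 2k2 + 2k3 + k4) = -0.091403
w(1.52) ≈ -0.0914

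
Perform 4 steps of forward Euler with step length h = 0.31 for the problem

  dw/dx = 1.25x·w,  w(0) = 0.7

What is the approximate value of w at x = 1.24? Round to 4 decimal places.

1.3229

Euler: w_{n+1} = w_n + h·f(x_n, w_n).
x=0.000000, w=0.700000: f=0.000000 → w ← 0.700000 + 0.31·0.000000 = 0.700000
x=0.310000, w=0.700000: f=0.271250 → w ← 0.700000 + 0.31·0.271250 = 0.784087
x=0.620000, w=0.784087: f=0.607668 → w ← 0.784087 + 0.31·0.607668 = 0.972465
x=0.930000, w=0.972465: f=1.130490 → w ← 0.972465 + 0.31·1.130490 = 1.322916
w(1.24) ≈ 1.3229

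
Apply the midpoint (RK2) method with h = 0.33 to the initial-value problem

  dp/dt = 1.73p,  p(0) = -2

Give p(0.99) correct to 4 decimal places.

-10.4250

Midpoint: k1 = f(t_n, p_n); k2 = f(t_n + h/2, p_n + (h/2)·k1); p_{n+1} = p_n + h·k2.
t=0.000000, p=-2.000000:
  k1 = f(0.000000, -2.000000) = -3.460000
  k2 = f(0.165000, -2.570900) = -4.447657
  p ← -2.000000 + 0.33·(-4.447657) = -3.467727
t=0.330000, p=-3.467727:
  k1 = f(0.330000, -3.467727) = -5.999167
  k2 = f(0.495000, -4.457589) = -7.711630
  p ← -3.467727 + 0.33·(-7.711630) = -6.012565
t=0.660000, p=-6.012565:
  k1 = f(0.660000, -6.012565) = -10.401737
  k2 = f(0.825000, -7.728851) = -13.370913
  p ← -6.012565 + 0.33·(-13.370913) = -10.424966
p(0.99) ≈ -10.4250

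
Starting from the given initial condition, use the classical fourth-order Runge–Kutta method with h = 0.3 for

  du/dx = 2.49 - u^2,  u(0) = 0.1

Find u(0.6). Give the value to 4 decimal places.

RK4: k1 = f(x_n, u_n); k2 = f(x_n + h/2, u_n + (h/2)·k1); k3 = f(x_n + h/2, u_n + (h/2)·k2); k4 = f(x_n + h, u_n + h·k3); u_{n+1} = u_n + (h/6)·(k1 + 2k2 + 2k3 + k4).
x=0.000000, u=0.100000:
  k1 = f(0.000000, 0.100000) = 2.480000
  k2 = f(0.150000, 0.472000) = 2.267216
  k3 = f(0.150000, 0.440082) = 2.296327
  k4 = f(0.300000, 0.788898) = 1.867640
  u ← 0.100000 + (0.3/6)·(k1 + 2k2 + 2k3 + k4) = 0.773736
x=0.300000, u=0.773736:
  k1 = f(0.300000, 0.773736) = 1.891332
  k2 = f(0.450000, 1.057436) = 1.371829
  k3 = f(0.450000, 0.979511) = 1.530559
  k4 = f(0.600000, 1.232904) = 0.969948
  u ← 0.773736 + (0.3/6)·(k1 + 2k2 + 2k3 + k4) = 1.207039
u(0.6) ≈ 1.2070

1.2070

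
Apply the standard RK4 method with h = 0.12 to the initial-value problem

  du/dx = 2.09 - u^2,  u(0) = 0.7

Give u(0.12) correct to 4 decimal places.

RK4: k1 = f(x_n, u_n); k2 = f(x_n + h/2, u_n + (h/2)·k1); k3 = f(x_n + h/2, u_n + (h/2)·k2); k4 = f(x_n + h, u_n + h·k3); u_{n+1} = u_n + (h/6)·(k1 + 2k2 + 2k3 + k4).
x=0.000000, u=0.700000:
  k1 = f(0.000000, 0.700000) = 1.600000
  k2 = f(0.060000, 0.796000) = 1.456384
  k3 = f(0.060000, 0.787383) = 1.470028
  k4 = f(0.120000, 0.876403) = 1.321917
  u ← 0.700000 + (0.12/6)·(k1 + 2k2 + 2k3 + k4) = 0.875495
u(0.12) ≈ 0.8755

0.8755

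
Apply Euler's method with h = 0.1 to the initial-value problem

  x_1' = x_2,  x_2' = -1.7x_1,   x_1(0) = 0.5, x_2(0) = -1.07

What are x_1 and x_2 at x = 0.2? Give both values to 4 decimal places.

0.2775, -1.2218

Euler on (x_1,x_2): x_1_{n+1} = x_1_n + h·x_1', x_2_{n+1} = x_2_n + h·x_2'.
0.000000: (0.500000, -1.070000); f=(-1.070000, -0.850000) → (0.393000, -1.155000)
0.100000: (0.393000, -1.155000); f=(-1.155000, -0.668100) → (0.277500, -1.221810)
(x_1(0.2), x_2(0.2)) ≈ (0.2775, -1.2218)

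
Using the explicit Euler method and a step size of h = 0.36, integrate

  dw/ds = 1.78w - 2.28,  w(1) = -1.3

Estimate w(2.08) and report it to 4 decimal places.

-10.1200

Euler: w_{n+1} = w_n + h·f(s_n, w_n).
s=1.000000, w=-1.300000: f=-4.594000 → w ← -1.300000 + 0.36·(-4.594000) = -2.953840
s=1.360000, w=-2.953840: f=-7.537835 → w ← -2.953840 + 0.36·(-7.537835) = -5.667461
s=1.720000, w=-5.667461: f=-12.368080 → w ← -5.667461 + 0.36·(-12.368080) = -10.119969
w(2.08) ≈ -10.1200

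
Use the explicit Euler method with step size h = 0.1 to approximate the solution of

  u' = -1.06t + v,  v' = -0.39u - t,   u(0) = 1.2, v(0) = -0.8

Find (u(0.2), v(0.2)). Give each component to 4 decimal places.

Euler on (u,v): u_{n+1} = u_n + h·u', v_{n+1} = v_n + h·v'.
0.000000: (1.200000, -0.800000); f=(-0.800000, -0.468000) → (1.120000, -0.846800)
0.100000: (1.120000, -0.846800); f=(-0.952800, -0.536800) → (1.024720, -0.900480)
(u(0.2), v(0.2)) ≈ (1.0247, -0.9005)

1.0247, -0.9005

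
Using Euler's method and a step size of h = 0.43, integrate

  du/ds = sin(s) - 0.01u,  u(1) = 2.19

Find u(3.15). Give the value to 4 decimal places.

3.8259

Euler: u_{n+1} = u_n + h·f(s_n, u_n).
s=1.000000, u=2.190000: f=0.819571 → u ← 2.190000 + 0.43·0.819571 = 2.542416
s=1.430000, u=2.542416: f=0.964680 → u ← 2.542416 + 0.43·0.964680 = 2.957228
s=1.860000, u=2.957228: f=0.928899 → u ← 2.957228 + 0.43·0.928899 = 3.356655
s=2.290000, u=3.356655: f=0.718764 → u ← 3.356655 + 0.43·0.718764 = 3.665723
s=2.720000, u=3.665723: f=0.372557 → u ← 3.665723 + 0.43·0.372557 = 3.825923
u(3.15) ≈ 3.8259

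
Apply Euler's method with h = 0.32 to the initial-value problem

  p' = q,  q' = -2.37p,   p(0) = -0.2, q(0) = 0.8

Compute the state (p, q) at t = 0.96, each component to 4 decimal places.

Euler on (p,q): p_{n+1} = p_n + h·p', q_{n+1} = q_n + h·q'.
0.000000: (-0.200000, 0.800000); f=(0.800000, 0.474000) → (0.056000, 0.951680)
0.320000: (0.056000, 0.951680); f=(0.951680, -0.132720) → (0.360538, 0.909210)
0.640000: (0.360538, 0.909210); f=(0.909210, -0.854474) → (0.651485, 0.635778)
(p(0.96), q(0.96)) ≈ (0.6515, 0.6358)

0.6515, 0.6358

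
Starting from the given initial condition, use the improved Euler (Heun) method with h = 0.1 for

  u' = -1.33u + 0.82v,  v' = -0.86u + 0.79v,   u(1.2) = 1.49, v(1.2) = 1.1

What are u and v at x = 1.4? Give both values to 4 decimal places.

Heun on (u,v): k1 = f(x_n, state_n); k2 = f(x_n + h, state_n + h·k1); state_{n+1} = state_n + (h/2)·(k1 + k2).
1.200000: (1.490000, 1.100000)
  k1 = (-1.079700, -0.412400)
  predictor → (1.382030, 1.058760)
  k2 = (-0.969917, -0.352125)
  → (1.387519, 1.061774)
1.300000: (1.387519, 1.061774)
  k1 = (-0.974746, -0.354465)
  predictor → (1.290045, 1.026327)
  k2 = (-0.874171, -0.298640)
  → (1.295073, 1.029118)
(u(1.4), v(1.4)) ≈ (1.2951, 1.0291)

1.2951, 1.0291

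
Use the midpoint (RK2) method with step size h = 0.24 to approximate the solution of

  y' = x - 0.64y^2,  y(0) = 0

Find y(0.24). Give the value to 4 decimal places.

Midpoint: k1 = f(x_n, y_n); k2 = f(x_n + h/2, y_n + (h/2)·k1); y_{n+1} = y_n + h·k2.
x=0.000000, y=0.000000:
  k1 = f(0.000000, 0.000000) = 0.000000
  k2 = f(0.120000, 0.000000) = 0.120000
  y ← 0.000000 + 0.24·0.120000 = 0.028800
y(0.24) ≈ 0.0288

0.0288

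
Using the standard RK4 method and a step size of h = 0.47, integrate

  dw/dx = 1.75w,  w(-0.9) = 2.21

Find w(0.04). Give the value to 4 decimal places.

RK4: k1 = f(x_n, w_n); k2 = f(x_n + h/2, w_n + (h/2)·k1); k3 = f(x_n + h/2, w_n + (h/2)·k2); k4 = f(x_n + h, w_n + h·k3); w_{n+1} = w_n + (h/6)·(k1 + 2k2 + 2k3 + k4).
x=-0.900000, w=2.210000:
  k1 = f(-0.900000, 2.210000) = 3.867500
  k2 = f(-0.665000, 3.118862) = 5.458009
  k3 = f(-0.665000, 3.492632) = 6.112106
  k4 = f(-0.430000, 5.082690) = 8.894707
  w ← 2.210000 + (0.47/6)·(k1 + 2k2 + 2k3 + k4) = 5.022358
x=-0.430000, w=5.022358:
  k1 = f(-0.430000, 5.022358) = 8.789126
  k2 = f(-0.195000, 7.087802) = 12.403654
  k3 = f(-0.195000, 7.937216) = 13.890129
  k4 = f(0.040000, 11.550718) = 20.213757
  w ← 5.022358 + (0.47/6)·(k1 + 2k2 + 2k3 + k4) = 11.413610
w(0.04) ≈ 11.4136

11.4136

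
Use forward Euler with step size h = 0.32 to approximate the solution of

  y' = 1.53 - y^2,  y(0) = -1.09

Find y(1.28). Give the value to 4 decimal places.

-0.1079

Euler: y_{n+1} = y_n + h·f(s_n, y_n).
s=0.000000, y=-1.090000: f=0.341900 → y ← -1.090000 + 0.32·0.341900 = -0.980592
s=0.320000, y=-0.980592: f=0.568439 → y ← -0.980592 + 0.32·0.568439 = -0.798691
s=0.640000, y=-0.798691: f=0.892092 → y ← -0.798691 + 0.32·0.892092 = -0.513222
s=0.960000, y=-0.513222: f=1.266603 → y ← -0.513222 + 0.32·1.266603 = -0.107909
y(1.28) ≈ -0.1079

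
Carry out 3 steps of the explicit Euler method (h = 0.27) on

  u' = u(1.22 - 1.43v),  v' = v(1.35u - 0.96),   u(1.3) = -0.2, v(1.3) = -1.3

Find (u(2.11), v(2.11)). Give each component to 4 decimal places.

-0.9347, -0.2734

Euler on (u,v): u_{n+1} = u_n + h·u', v_{n+1} = v_n + h·v'.
1.300000: (-0.200000, -1.300000); f=(-0.615800, 1.599000) → (-0.366266, -0.868270)
1.570000: (-0.366266, -0.868270); f=(-0.901610, 1.262863) → (-0.609701, -0.527297)
1.840000: (-0.609701, -0.527297); f=(-1.203570, 0.940221) → (-0.934665, -0.273437)
(u(2.11), v(2.11)) ≈ (-0.9347, -0.2734)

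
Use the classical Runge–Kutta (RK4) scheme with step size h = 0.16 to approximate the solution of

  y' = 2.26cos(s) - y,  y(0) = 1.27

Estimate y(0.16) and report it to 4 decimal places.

1.4149

RK4: k1 = f(s_n, y_n); k2 = f(s_n + h/2, y_n + (h/2)·k1); k3 = f(s_n + h/2, y_n + (h/2)·k2); k4 = f(s_n + h, y_n + h·k3); y_{n+1} = y_n + (h/6)·(k1 + 2k2 + 2k3 + k4).
s=0.000000, y=1.270000:
  k1 = f(0.000000, 1.270000) = 0.990000
  k2 = f(0.080000, 1.349200) = 0.903572
  k3 = f(0.080000, 1.342286) = 0.910486
  k4 = f(0.160000, 1.415678) = 0.815456
  y ← 1.270000 + (0.16/6)·(k1 + 2k2 + 2k3 + k4) = 1.414895
y(0.16) ≈ 1.4149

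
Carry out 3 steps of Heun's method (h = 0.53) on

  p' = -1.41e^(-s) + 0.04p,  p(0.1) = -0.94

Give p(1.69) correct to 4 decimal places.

Heun: k1 = f(s_n, p_n); k2 = f(s_n + h, p_n + h·k1); p_{n+1} = p_n + (h/2)·(k1 + k2).
s=0.100000, p=-0.940000:
  k1 = f(0.100000, -0.940000) = -1.313421
  k2 = f(0.630000, -1.636113) = -0.816399
  p ← -0.940000 + (0.53/2)·(-1.313421 + (-0.816399)) = -1.504402
s=0.630000, p=-1.504402:
  k1 = f(0.630000, -1.504402) = -0.811131
  k2 = f(1.160000, -1.934301) = -0.519388
  p ← -1.504402 + (0.53/2)·(-0.811131 + (-0.519388)) = -1.856990
s=1.160000, p=-1.856990:
  k1 = f(1.160000, -1.856990) = -0.516295
  k2 = f(1.690000, -2.130626) = -0.345398
  p ← -1.856990 + (0.53/2)·(-0.516295 + (-0.345398)) = -2.085338
p(1.69) ≈ -2.0853

-2.0853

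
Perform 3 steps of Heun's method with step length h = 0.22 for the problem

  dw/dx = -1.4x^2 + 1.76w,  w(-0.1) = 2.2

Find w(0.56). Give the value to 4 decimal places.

Heun: k1 = f(x_n, w_n); k2 = f(x_n + h, w_n + h·k1); w_{n+1} = w_n + (h/2)·(k1 + k2).
x=-0.100000, w=2.200000:
  k1 = f(-0.100000, 2.200000) = 3.858000
  k2 = f(0.120000, 3.048760) = 5.345658
  w ← 2.200000 + (0.22/2)·(3.858000 + 5.345658) = 3.212402
x=0.120000, w=3.212402:
  k1 = f(0.120000, 3.212402) = 5.633668
  k2 = f(0.340000, 4.451809) = 7.673344
  w ← 3.212402 + (0.22/2)·(5.633668 + 7.673344) = 4.676174
x=0.340000, w=4.676174:
  k1 = f(0.340000, 4.676174) = 8.068226
  k2 = f(0.560000, 6.451183) = 10.915043
  w ← 4.676174 + (0.22/2)·(8.068226 + 10.915043) = 6.764333
w(0.56) ≈ 6.7643

6.7643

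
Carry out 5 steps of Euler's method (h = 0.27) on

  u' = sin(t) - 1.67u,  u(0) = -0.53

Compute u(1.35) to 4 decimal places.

Euler: u_{n+1} = u_n + h·f(t_n, u_n).
t=0.000000, u=-0.530000: f=0.885100 → u ← -0.530000 + 0.27·0.885100 = -0.291023
t=0.270000, u=-0.291023: f=0.752740 → u ← -0.291023 + 0.27·0.752740 = -0.087783
t=0.540000, u=-0.087783: f=0.660734 → u ← -0.087783 + 0.27·0.660734 = 0.090615
t=0.810000, u=0.090615: f=0.572960 → u ← 0.090615 + 0.27·0.572960 = 0.245314
t=1.080000, u=0.245314: f=0.472283 → u ← 0.245314 + 0.27·0.472283 = 0.372831
u(1.35) ≈ 0.3728

0.3728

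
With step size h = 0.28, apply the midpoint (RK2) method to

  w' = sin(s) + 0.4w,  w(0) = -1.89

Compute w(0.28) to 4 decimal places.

Midpoint: k1 = f(s_n, w_n); k2 = f(s_n + h/2, w_n + (h/2)·k1); w_{n+1} = w_n + h·k2.
s=0.000000, w=-1.890000:
  k1 = f(0.000000, -1.890000) = -0.756000
  k2 = f(0.140000, -1.995840) = -0.658793
  w ← -1.890000 + 0.28·(-0.658793) = -2.074462
w(0.28) ≈ -2.0745

-2.0745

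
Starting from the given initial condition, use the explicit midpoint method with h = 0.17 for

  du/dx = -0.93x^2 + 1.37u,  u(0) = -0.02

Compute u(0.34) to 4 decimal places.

Midpoint: k1 = f(x_n, u_n); k2 = f(x_n + h/2, u_n + (h/2)·k1); u_{n+1} = u_n + h·k2.
x=0.000000, u=-0.020000:
  k1 = f(0.000000, -0.020000) = -0.027400
  k2 = f(0.085000, -0.022329) = -0.037310
  u ← -0.020000 + 0.17·(-0.037310) = -0.026343
x=0.170000, u=-0.026343:
  k1 = f(0.170000, -0.026343) = -0.062966
  k2 = f(0.255000, -0.031695) = -0.103895
  u ← -0.026343 + 0.17·(-0.103895) = -0.044005
u(0.34) ≈ -0.0440

-0.0440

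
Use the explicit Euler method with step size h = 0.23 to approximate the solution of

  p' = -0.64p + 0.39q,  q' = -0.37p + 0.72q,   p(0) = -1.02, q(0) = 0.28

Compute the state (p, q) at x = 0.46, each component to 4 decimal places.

Euler on (p,q): p_{n+1} = p_n + h·p', q_{n+1} = q_n + h·q'.
0.000000: (-1.020000, 0.280000); f=(0.762000, 0.579000) → (-0.844740, 0.413170)
0.230000: (-0.844740, 0.413170); f=(0.701770, 0.610036) → (-0.683333, 0.553478)
(p(0.46), q(0.46)) ≈ (-0.6833, 0.5535)

-0.6833, 0.5535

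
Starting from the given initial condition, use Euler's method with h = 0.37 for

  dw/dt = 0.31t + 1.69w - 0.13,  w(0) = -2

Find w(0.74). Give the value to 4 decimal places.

-5.3670

Euler: w_{n+1} = w_n + h·f(t_n, w_n).
t=0.000000, w=-2.000000: f=-3.510000 → w ← -2.000000 + 0.37·(-3.510000) = -3.298700
t=0.370000, w=-3.298700: f=-5.590103 → w ← -3.298700 + 0.37·(-5.590103) = -5.367038
w(0.74) ≈ -5.3670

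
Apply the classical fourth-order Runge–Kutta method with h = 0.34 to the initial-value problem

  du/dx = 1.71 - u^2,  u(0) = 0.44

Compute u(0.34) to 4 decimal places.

RK4: k1 = f(x_n, u_n); k2 = f(x_n + h/2, u_n + (h/2)·k1); k3 = f(x_n + h/2, u_n + (h/2)·k2); k4 = f(x_n + h, u_n + h·k3); u_{n+1} = u_n + (h/6)·(k1 + 2k2 + 2k3 + k4).
x=0.000000, u=0.440000:
  k1 = f(0.000000, 0.440000) = 1.516400
  k2 = f(0.170000, 0.697788) = 1.223092
  k3 = f(0.170000, 0.647926) = 1.290192
  k4 = f(0.340000, 0.878665) = 0.937947
  u ← 0.440000 + (0.34/6)·(k1 + 2k2 + 2k3 + k4) = 0.863919
u(0.34) ≈ 0.8639

0.8639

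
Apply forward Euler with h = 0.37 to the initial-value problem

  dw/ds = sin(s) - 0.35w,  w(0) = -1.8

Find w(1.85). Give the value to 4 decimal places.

Euler: w_{n+1} = w_n + h·f(s_n, w_n).
s=0.000000, w=-1.800000: f=0.630000 → w ← -1.800000 + 0.37·0.630000 = -1.566900
s=0.370000, w=-1.566900: f=0.910030 → w ← -1.566900 + 0.37·0.910030 = -1.230189
s=0.740000, w=-1.230189: f=1.104854 → w ← -1.230189 + 0.37·1.104854 = -0.821393
s=1.110000, w=-0.821393: f=1.183186 → w ← -0.821393 + 0.37·1.183186 = -0.383614
s=1.480000, w=-0.383614: f=1.130146 → w ← -0.383614 + 0.37·1.130146 = 0.034540
w(1.85) ≈ 0.0345

0.0345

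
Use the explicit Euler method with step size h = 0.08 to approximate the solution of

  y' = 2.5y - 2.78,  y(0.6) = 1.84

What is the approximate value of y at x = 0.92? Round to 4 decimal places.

2.6216

Euler: y_{n+1} = y_n + h·f(x_n, y_n).
x=0.600000, y=1.840000: f=1.820000 → y ← 1.840000 + 0.08·1.820000 = 1.985600
x=0.680000, y=1.985600: f=2.184000 → y ← 1.985600 + 0.08·2.184000 = 2.160320
x=0.760000, y=2.160320: f=2.620800 → y ← 2.160320 + 0.08·2.620800 = 2.369984
x=0.840000, y=2.369984: f=3.144960 → y ← 2.369984 + 0.08·3.144960 = 2.621581
y(0.92) ≈ 2.6216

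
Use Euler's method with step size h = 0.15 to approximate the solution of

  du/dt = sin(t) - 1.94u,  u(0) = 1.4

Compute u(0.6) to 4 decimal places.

Euler: u_{n+1} = u_n + h·f(t_n, u_n).
t=0.000000, u=1.400000: f=-2.716000 → u ← 1.400000 + 0.15·(-2.716000) = 0.992600
t=0.150000, u=0.992600: f=-1.776206 → u ← 0.992600 + 0.15·(-1.776206) = 0.726169
t=0.300000, u=0.726169: f=-1.113248 → u ← 0.726169 + 0.15·(-1.113248) = 0.559182
t=0.450000, u=0.559182: f=-0.649847 → u ← 0.559182 + 0.15·(-0.649847) = 0.461705
u(0.6) ≈ 0.4617

0.4617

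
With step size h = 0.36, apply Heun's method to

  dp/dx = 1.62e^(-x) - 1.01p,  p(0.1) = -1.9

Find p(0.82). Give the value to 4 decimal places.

Heun: k1 = f(x_n, p_n); k2 = f(x_n + h, p_n + h·k1); p_{n+1} = p_n + (h/2)·(k1 + k2).
x=0.100000, p=-1.900000:
  k1 = f(0.100000, -1.900000) = 3.384837
  k2 = f(0.460000, -0.681459) = 1.710953
  p ← -1.900000 + (0.36/2)·(3.384837 + 1.710953) = -0.982758
x=0.460000, p=-0.982758:
  k1 = f(0.460000, -0.982758) = 2.015265
  k2 = f(0.820000, -0.257262) = 0.973334
  p ← -0.982758 + (0.36/2)·(2.015265 + 0.973334) = -0.444810
p(0.82) ≈ -0.4448

-0.4448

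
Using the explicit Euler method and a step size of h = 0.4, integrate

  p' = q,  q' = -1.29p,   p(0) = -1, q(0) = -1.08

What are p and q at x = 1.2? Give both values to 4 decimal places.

Euler on (p,q): p_{n+1} = p_n + h·p', q_{n+1} = q_n + h·q'.
0.000000: (-1.000000, -1.080000); f=(-1.080000, 1.290000) → (-1.432000, -0.564000)
0.400000: (-1.432000, -0.564000); f=(-0.564000, 1.847280) → (-1.657600, 0.174912)
0.800000: (-1.657600, 0.174912); f=(0.174912, 2.138304) → (-1.587635, 1.030234)
(p(1.2), q(1.2)) ≈ (-1.5876, 1.0302)

-1.5876, 1.0302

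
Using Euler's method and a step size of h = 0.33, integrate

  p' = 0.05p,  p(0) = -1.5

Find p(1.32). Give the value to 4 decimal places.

Euler: p_{n+1} = p_n + h·f(t_n, p_n).
t=0.000000, p=-1.500000: f=-0.075000 → p ← -1.500000 + 0.33·(-0.075000) = -1.524750
t=0.330000, p=-1.524750: f=-0.076238 → p ← -1.524750 + 0.33·(-0.076238) = -1.549908
t=0.660000, p=-1.549908: f=-0.077495 → p ← -1.549908 + 0.33·(-0.077495) = -1.575482
t=0.990000, p=-1.575482: f=-0.078774 → p ← -1.575482 + 0.33·(-0.078774) = -1.601477
p(1.32) ≈ -1.6015

-1.6015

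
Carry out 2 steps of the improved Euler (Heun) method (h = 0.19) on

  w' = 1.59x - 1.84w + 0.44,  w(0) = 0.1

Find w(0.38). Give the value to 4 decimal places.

0.2652

Heun: k1 = f(x_n, w_n); k2 = f(x_n + h, w_n + h·k1); w_{n+1} = w_n + (h/2)·(k1 + k2).
x=0.000000, w=0.100000:
  k1 = f(0.000000, 0.100000) = 0.256000
  k2 = f(0.190000, 0.148640) = 0.468602
  w ← 0.100000 + (0.19/2)·(0.256000 + 0.468602) = 0.168837
x=0.190000, w=0.168837:
  k1 = f(0.190000, 0.168837) = 0.431440
  k2 = f(0.380000, 0.250811) = 0.582708
  w ← 0.168837 + (0.19/2)·(0.431440 + 0.582708) = 0.265181
w(0.38) ≈ 0.2652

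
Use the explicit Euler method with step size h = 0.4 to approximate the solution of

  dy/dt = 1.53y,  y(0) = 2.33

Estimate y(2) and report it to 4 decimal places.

25.3619

Euler: y_{n+1} = y_n + h·f(t_n, y_n).
t=0.000000, y=2.330000: f=3.564900 → y ← 2.330000 + 0.4·3.564900 = 3.755960
t=0.400000, y=3.755960: f=5.746619 → y ← 3.755960 + 0.4·5.746619 = 6.054608
t=0.800000, y=6.054608: f=9.263550 → y ← 6.054608 + 0.4·9.263550 = 9.760027
t=1.200000, y=9.760027: f=14.932842 → y ← 9.760027 + 0.4·14.932842 = 15.733164
t=1.600000, y=15.733164: f=24.071741 → y ← 15.733164 + 0.4·24.071741 = 25.361860
y(2) ≈ 25.3619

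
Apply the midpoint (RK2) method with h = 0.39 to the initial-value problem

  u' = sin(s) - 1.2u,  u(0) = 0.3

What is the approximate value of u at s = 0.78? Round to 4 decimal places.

0.3526

Midpoint: k1 = f(s_n, u_n); k2 = f(s_n + h/2, u_n + (h/2)·k1); u_{n+1} = u_n + h·k2.
s=0.000000, u=0.300000:
  k1 = f(0.000000, 0.300000) = -0.360000
  k2 = f(0.195000, 0.229800) = -0.081993
  u ← 0.300000 + 0.39·(-0.081993) = 0.268023
s=0.390000, u=0.268023:
  k1 = f(0.390000, 0.268023) = 0.058561
  k2 = f(0.585000, 0.279442) = 0.216869
  u ← 0.268023 + 0.39·0.216869 = 0.352601
u(0.78) ≈ 0.3526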